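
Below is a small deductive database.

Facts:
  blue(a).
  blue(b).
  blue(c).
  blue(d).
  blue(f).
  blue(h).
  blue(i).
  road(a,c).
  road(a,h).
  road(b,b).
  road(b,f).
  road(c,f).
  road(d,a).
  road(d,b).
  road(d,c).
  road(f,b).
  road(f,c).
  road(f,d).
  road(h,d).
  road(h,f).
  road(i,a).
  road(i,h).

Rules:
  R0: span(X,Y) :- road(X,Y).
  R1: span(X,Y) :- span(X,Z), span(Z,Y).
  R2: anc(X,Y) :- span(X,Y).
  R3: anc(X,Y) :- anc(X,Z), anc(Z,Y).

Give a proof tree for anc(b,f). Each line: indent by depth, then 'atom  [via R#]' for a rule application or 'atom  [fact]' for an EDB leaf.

round 1: derive span(a,c) via R0 from road(a,c)
round 1: derive span(a,h) via R0 from road(a,h)
round 1: derive span(b,b) via R0 from road(b,b)
round 1: derive span(b,f) via R0 from road(b,f)
round 1: derive span(c,f) via R0 from road(c,f)
round 1: derive span(d,a) via R0 from road(d,a)
round 1: derive span(d,b) via R0 from road(d,b)
round 1: derive span(d,c) via R0 from road(d,c)
round 1: derive span(f,b) via R0 from road(f,b)
round 1: derive span(f,c) via R0 from road(f,c)
round 1: derive span(f,d) via R0 from road(f,d)
round 1: derive span(h,d) via R0 from road(h,d)
round 1: derive span(h,f) via R0 from road(h,f)
round 1: derive span(i,a) via R0 from road(i,a)
round 1: derive span(i,h) via R0 from road(i,h)
round 2: derive span(a,d) via R1 from span(a,h), span(h,d)
round 2: derive span(a,f) via R1 from span(a,c), span(c,f)
round 2: derive span(b,c) via R1 from span(b,f), span(f,c)
round 2: derive span(b,d) via R1 from span(b,f), span(f,d)
round 2: derive span(c,b) via R1 from span(c,f), span(f,b)
round 2: derive span(c,c) via R1 from span(c,f), span(f,c)
round 2: derive span(c,d) via R1 from span(c,f), span(f,d)
round 2: derive span(d,f) via R1 from span(d,b), span(b,f)
round 2: derive span(d,h) via R1 from span(d,a), span(a,h)
round 2: derive span(f,a) via R1 from span(f,d), span(d,a)
round 2: derive span(f,f) via R1 from span(f,b), span(b,f)
round 2: derive span(h,a) via R1 from span(h,d), span(d,a)
round 2: derive span(h,b) via R1 from span(h,d), span(d,b)
round 2: derive span(h,c) via R1 from span(h,d), span(d,c)
round 2: derive span(i,c) via R1 from span(i,a), span(a,c)
round 2: derive span(i,d) via R1 from span(i,h), span(h,d)
round 2: derive span(i,f) via R1 from span(i,h), span(h,f)
round 2: derive anc(a,c) via R2 from span(a,c)
round 2: derive anc(a,h) via R2 from span(a,h)
round 2: derive anc(b,b) via R2 from span(b,b)
round 2: derive anc(b,f) via R2 from span(b,f)
round 2: derive anc(c,f) via R2 from span(c,f)
round 2: derive anc(d,a) via R2 from span(d,a)
round 2: derive anc(d,b) via R2 from span(d,b)
round 2: derive anc(d,c) via R2 from span(d,c)
round 2: derive anc(f,b) via R2 from span(f,b)
round 2: derive anc(f,c) via R2 from span(f,c)
round 2: derive anc(f,d) via R2 from span(f,d)
round 2: derive anc(h,d) via R2 from span(h,d)
round 2: derive anc(h,f) via R2 from span(h,f)
round 2: derive anc(i,a) via R2 from span(i,a)
round 2: derive anc(i,h) via R2 from span(i,h)
round 3: derive span(a,a) via R1 from span(a,d), span(d,a)
round 3: derive span(a,b) via R1 from span(a,c), span(c,b)
round 3: derive span(b,a) via R1 from span(b,d), span(d,a)
round 3: derive span(b,h) via R1 from span(b,d), span(d,h)
round 3: derive span(c,a) via R1 from span(c,d), span(d,a)
round 3: derive span(c,h) via R1 from span(c,d), span(d,h)
round 3: derive span(d,d) via R1 from span(d,a), span(a,d)
round 3: derive span(f,h) via R1 from span(f,a), span(a,h)
round 3: derive span(h,h) via R1 from span(h,a), span(a,h)
round 3: derive span(i,b) via R1 from span(i,c), span(c,b)
round 3: derive anc(a,d) via R2 from span(a,d)
round 3: derive anc(a,f) via R2 from span(a,f)
round 3: derive anc(b,c) via R2 from span(b,c)
round 3: derive anc(b,d) via R2 from span(b,d)
round 3: derive anc(c,b) via R2 from span(c,b)
round 3: derive anc(c,c) via R2 from span(c,c)
round 3: derive anc(c,d) via R2 from span(c,d)
round 3: derive anc(d,f) via R2 from span(d,f)
round 3: derive anc(d,h) via R2 from span(d,h)
round 3: derive anc(f,a) via R2 from span(f,a)
round 3: derive anc(f,f) via R2 from span(f,f)
round 3: derive anc(h,a) via R2 from span(h,a)
round 3: derive anc(h,b) via R2 from span(h,b)
round 3: derive anc(h,c) via R2 from span(h,c)
round 3: derive anc(i,c) via R2 from span(i,c)
round 3: derive anc(i,d) via R2 from span(i,d)
round 3: derive anc(i,f) via R2 from span(i,f)
round 4: derive anc(a,a) via R2 from span(a,a)
round 4: derive anc(a,b) via R2 from span(a,b)
round 4: derive anc(b,a) via R2 from span(b,a)
round 4: derive anc(b,h) via R2 from span(b,h)
round 4: derive anc(c,a) via R2 from span(c,a)
round 4: derive anc(c,h) via R2 from span(c,h)
round 4: derive anc(d,d) via R2 from span(d,d)
round 4: derive anc(f,h) via R2 from span(f,h)
round 4: derive anc(h,h) via R2 from span(h,h)
round 4: derive anc(i,b) via R2 from span(i,b)

anc(b,f)  [via R2]
  span(b,f)  [via R0]
    road(b,f)  [fact]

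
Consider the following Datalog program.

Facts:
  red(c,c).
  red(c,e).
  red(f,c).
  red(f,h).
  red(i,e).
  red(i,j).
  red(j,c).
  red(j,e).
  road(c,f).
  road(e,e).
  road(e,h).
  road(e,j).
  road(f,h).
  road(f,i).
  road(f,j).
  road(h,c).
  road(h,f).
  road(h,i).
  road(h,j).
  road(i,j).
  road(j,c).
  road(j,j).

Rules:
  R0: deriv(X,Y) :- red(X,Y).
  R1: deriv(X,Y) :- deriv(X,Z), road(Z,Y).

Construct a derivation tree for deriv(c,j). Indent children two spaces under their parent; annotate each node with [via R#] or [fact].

deriv(c,j)  [via R1]
  deriv(c,e)  [via R0]
    red(c,e)  [fact]
  road(e,j)  [fact]

round 1: derive deriv(c,c) via R0 from red(c,c)
round 1: derive deriv(c,e) via R0 from red(c,e)
round 1: derive deriv(f,c) via R0 from red(f,c)
round 1: derive deriv(f,h) via R0 from red(f,h)
round 1: derive deriv(i,e) via R0 from red(i,e)
round 1: derive deriv(i,j) via R0 from red(i,j)
round 1: derive deriv(j,c) via R0 from red(j,c)
round 1: derive deriv(j,e) via R0 from red(j,e)
round 2: derive deriv(c,f) via R1 from deriv(c,c), road(c,f)
round 2: derive deriv(c,h) via R1 from deriv(c,e), road(e,h)
round 2: derive deriv(c,j) via R1 from deriv(c,e), road(e,j)
round 2: derive deriv(f,f) via R1 from deriv(f,c), road(c,f)
round 2: derive deriv(f,i) via R1 from deriv(f,h), road(h,i)
round 2: derive deriv(f,j) via R1 from deriv(f,h), road(h,j)
round 2: derive deriv(i,c) via R1 from deriv(i,j), road(j,c)
round 2: derive deriv(i,h) via R1 from deriv(i,e), road(e,h)
round 2: derive deriv(j,f) via R1 from deriv(j,c), road(c,f)
round 2: derive deriv(j,h) via R1 from deriv(j,e), road(e,h)
round 2: derive deriv(j,j) via R1 from deriv(j,e), road(e,j)
round 3: derive deriv(c,i) via R1 from deriv(c,f), road(f,i)
round 3: derive deriv(i,f) via R1 from deriv(i,c), road(c,f)
round 3: derive deriv(i,i) via R1 from deriv(i,h), road(h,i)
round 3: derive deriv(j,i) via R1 from deriv(j,f), road(f,i)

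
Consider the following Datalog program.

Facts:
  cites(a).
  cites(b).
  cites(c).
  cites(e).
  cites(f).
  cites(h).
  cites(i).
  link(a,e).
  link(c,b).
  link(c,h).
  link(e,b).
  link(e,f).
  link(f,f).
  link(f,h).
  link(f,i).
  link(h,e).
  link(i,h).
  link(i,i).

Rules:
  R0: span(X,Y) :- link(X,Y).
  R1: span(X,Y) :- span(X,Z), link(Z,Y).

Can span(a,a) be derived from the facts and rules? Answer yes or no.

round 1: derive span(a,e) via R0 from link(a,e)
round 1: derive span(c,b) via R0 from link(c,b)
round 1: derive span(c,h) via R0 from link(c,h)
round 1: derive span(e,b) via R0 from link(e,b)
round 1: derive span(e,f) via R0 from link(e,f)
round 1: derive span(f,f) via R0 from link(f,f)
round 1: derive span(f,h) via R0 from link(f,h)
round 1: derive span(f,i) via R0 from link(f,i)
round 1: derive span(h,e) via R0 from link(h,e)
round 1: derive span(i,h) via R0 from link(i,h)
round 1: derive span(i,i) via R0 from link(i,i)
round 2: derive span(a,b) via R1 from span(a,e), link(e,b)
round 2: derive span(a,f) via R1 from span(a,e), link(e,f)
round 2: derive span(c,e) via R1 from span(c,h), link(h,e)
round 2: derive span(e,h) via R1 from span(e,f), link(f,h)
round 2: derive span(e,i) via R1 from span(e,f), link(f,i)
round 2: derive span(f,e) via R1 from span(f,h), link(h,e)
round 2: derive span(h,b) via R1 from span(h,e), link(e,b)
round 2: derive span(h,f) via R1 from span(h,e), link(e,f)
round 2: derive span(i,e) via R1 from span(i,h), link(h,e)
round 3: derive span(a,h) via R1 from span(a,f), link(f,h)
round 3: derive span(a,i) via R1 from span(a,f), link(f,i)
round 3: derive span(c,f) via R1 from span(c,e), link(e,f)
round 3: derive span(e,e) via R1 from span(e,h), link(h,e)
round 3: derive span(f,b) via R1 from span(f,e), link(e,b)
round 3: derive span(h,h) via R1 from span(h,f), link(f,h)
round 3: derive span(h,i) via R1 from span(h,f), link(f,i)
round 3: derive span(i,b) via R1 from span(i,e), link(e,b)
round 3: derive span(i,f) via R1 from span(i,e), link(e,f)
round 4: derive span(c,i) via R1 from span(c,f), link(f,i)

no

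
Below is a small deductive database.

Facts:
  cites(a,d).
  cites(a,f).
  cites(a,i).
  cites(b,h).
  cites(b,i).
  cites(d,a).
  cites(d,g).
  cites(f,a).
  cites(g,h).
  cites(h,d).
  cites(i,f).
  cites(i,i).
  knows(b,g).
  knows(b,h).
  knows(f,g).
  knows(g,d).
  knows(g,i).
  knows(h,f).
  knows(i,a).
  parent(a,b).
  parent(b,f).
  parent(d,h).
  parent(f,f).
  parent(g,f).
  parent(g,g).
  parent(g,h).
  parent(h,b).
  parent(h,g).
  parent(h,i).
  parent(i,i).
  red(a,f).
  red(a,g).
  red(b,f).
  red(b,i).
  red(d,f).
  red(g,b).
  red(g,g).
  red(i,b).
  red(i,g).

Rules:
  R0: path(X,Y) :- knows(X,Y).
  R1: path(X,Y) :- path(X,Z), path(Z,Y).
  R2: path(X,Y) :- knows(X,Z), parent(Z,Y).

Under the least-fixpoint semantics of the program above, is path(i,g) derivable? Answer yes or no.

round 1: derive path(b,g) via R0 from knows(b,g)
round 1: derive path(b,h) via R0 from knows(b,h)
round 1: derive path(f,g) via R0 from knows(f,g)
round 1: derive path(g,d) via R0 from knows(g,d)
round 1: derive path(g,i) via R0 from knows(g,i)
round 1: derive path(h,f) via R0 from knows(h,f)
round 1: derive path(i,a) via R0 from knows(i,a)
round 1: derive path(b,b) via R2 from knows(b,h), parent(h,b)
round 1: derive path(b,f) via R2 from knows(b,g), parent(g,f)
round 1: derive path(b,i) via R2 from knows(b,h), parent(h,i)
round 1: derive path(f,f) via R2 from knows(f,g), parent(g,f)
round 1: derive path(f,h) via R2 from knows(f,g), parent(g,h)
round 1: derive path(g,h) via R2 from knows(g,d), parent(d,h)
round 1: derive path(i,b) via R2 from knows(i,a), parent(a,b)
round 2: derive path(b,a) via R1 from path(b,i), path(i,a)
round 2: derive path(b,d) via R1 from path(b,g), path(g,d)
round 2: derive path(f,d) via R1 from path(f,g), path(g,d)
round 2: derive path(f,i) via R1 from path(f,g), path(g,i)
round 2: derive path(g,a) via R1 from path(g,i), path(i,a)
round 2: derive path(g,b) via R1 from path(g,i), path(i,b)
round 2: derive path(g,f) via R1 from path(g,h), path(h,f)
round 2: derive path(h,g) via R1 from path(h,f), path(f,g)
round 2: derive path(h,h) via R1 from path(h,f), path(f,h)
round 2: derive path(i,f) via R1 from path(i,b), path(b,f)
round 2: derive path(i,g) via R1 from path(i,b), path(b,g)
round 2: derive path(i,h) via R1 from path(i,b), path(b,h)
round 2: derive path(i,i) via R1 from path(i,b), path(b,i)
round 3: derive path(f,a) via R1 from path(f,g), path(g,a)
round 3: derive path(f,b) via R1 from path(f,g), path(g,b)
round 3: derive path(g,g) via R1 from path(g,b), path(b,g)
round 3: derive path(h,a) via R1 from path(h,g), path(g,a)
round 3: derive path(h,b) via R1 from path(h,g), path(g,b)
round 3: derive path(h,d) via R1 from path(h,f), path(f,d)
round 3: derive path(h,i) via R1 from path(h,f), path(f,i)
round 3: derive path(i,d) via R1 from path(i,b), path(b,d)

yes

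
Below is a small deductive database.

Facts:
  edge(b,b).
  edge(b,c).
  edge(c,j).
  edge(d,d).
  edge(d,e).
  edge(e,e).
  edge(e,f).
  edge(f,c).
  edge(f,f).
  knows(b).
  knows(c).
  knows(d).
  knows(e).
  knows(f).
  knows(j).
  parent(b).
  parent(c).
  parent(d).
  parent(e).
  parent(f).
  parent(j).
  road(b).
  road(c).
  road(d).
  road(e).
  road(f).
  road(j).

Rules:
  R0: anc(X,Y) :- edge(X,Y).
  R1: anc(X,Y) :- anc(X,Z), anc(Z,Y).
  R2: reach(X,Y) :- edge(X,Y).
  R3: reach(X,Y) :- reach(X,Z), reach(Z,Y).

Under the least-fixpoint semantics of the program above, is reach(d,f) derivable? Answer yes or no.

round 1: derive reach(b,b) via R2 from edge(b,b)
round 1: derive reach(b,c) via R2 from edge(b,c)
round 1: derive reach(c,j) via R2 from edge(c,j)
round 1: derive reach(d,d) via R2 from edge(d,d)
round 1: derive reach(d,e) via R2 from edge(d,e)
round 1: derive reach(e,e) via R2 from edge(e,e)
round 1: derive reach(e,f) via R2 from edge(e,f)
round 1: derive reach(f,c) via R2 from edge(f,c)
round 1: derive reach(f,f) via R2 from edge(f,f)
round 2: derive reach(b,j) via R3 from reach(b,c), reach(c,j)
round 2: derive reach(d,f) via R3 from reach(d,e), reach(e,f)
round 2: derive reach(e,c) via R3 from reach(e,f), reach(f,c)
round 2: derive reach(f,j) via R3 from reach(f,c), reach(c,j)
round 3: derive reach(d,c) via R3 from reach(d,e), reach(e,c)
round 3: derive reach(d,j) via R3 from reach(d,f), reach(f,j)
round 3: derive reach(e,j) via R3 from reach(e,c), reach(c,j)

yes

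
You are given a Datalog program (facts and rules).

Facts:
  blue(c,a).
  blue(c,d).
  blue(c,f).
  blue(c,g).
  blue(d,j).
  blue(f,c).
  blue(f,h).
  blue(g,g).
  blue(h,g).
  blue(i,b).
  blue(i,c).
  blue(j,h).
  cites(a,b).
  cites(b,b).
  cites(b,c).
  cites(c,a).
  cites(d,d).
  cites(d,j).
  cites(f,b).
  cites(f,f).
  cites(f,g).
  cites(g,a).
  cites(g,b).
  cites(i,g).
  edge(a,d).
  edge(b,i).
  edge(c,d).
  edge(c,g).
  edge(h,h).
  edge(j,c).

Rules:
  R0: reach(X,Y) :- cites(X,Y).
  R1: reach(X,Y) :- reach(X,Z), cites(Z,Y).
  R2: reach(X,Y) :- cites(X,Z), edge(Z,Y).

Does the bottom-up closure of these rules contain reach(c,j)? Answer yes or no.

yes

round 1: derive reach(a,b) via R0 from cites(a,b)
round 1: derive reach(b,b) via R0 from cites(b,b)
round 1: derive reach(b,c) via R0 from cites(b,c)
round 1: derive reach(c,a) via R0 from cites(c,a)
round 1: derive reach(d,d) via R0 from cites(d,d)
round 1: derive reach(d,j) via R0 from cites(d,j)
round 1: derive reach(f,b) via R0 from cites(f,b)
round 1: derive reach(f,f) via R0 from cites(f,f)
round 1: derive reach(f,g) via R0 from cites(f,g)
round 1: derive reach(g,a) via R0 from cites(g,a)
round 1: derive reach(g,b) via R0 from cites(g,b)
round 1: derive reach(i,g) via R0 from cites(i,g)
round 1: derive reach(a,i) via R2 from cites(a,b), edge(b,i)
round 1: derive reach(b,d) via R2 from cites(b,c), edge(c,d)
round 1: derive reach(b,g) via R2 from cites(b,c), edge(c,g)
round 1: derive reach(b,i) via R2 from cites(b,b), edge(b,i)
round 1: derive reach(c,d) via R2 from cites(c,a), edge(a,d)
round 1: derive reach(d,c) via R2 from cites(d,j), edge(j,c)
round 1: derive reach(f,i) via R2 from cites(f,b), edge(b,i)
round 1: derive reach(g,d) via R2 from cites(g,a), edge(a,d)
round 1: derive reach(g,i) via R2 from cites(g,b), edge(b,i)
round 2: derive reach(a,c) via R1 from reach(a,b), cites(b,c)
round 2: derive reach(a,g) via R1 from reach(a,i), cites(i,g)
round 2: derive reach(b,a) via R1 from reach(b,c), cites(c,a)
round 2: derive reach(b,j) via R1 from reach(b,d), cites(d,j)
round 2: derive reach(c,b) via R1 from reach(c,a), cites(a,b)
round 2: derive reach(c,j) via R1 from reach(c,d), cites(d,j)
round 2: derive reach(d,a) via R1 from reach(d,c), cites(c,a)
round 2: derive reach(f,a) via R1 from reach(f,g), cites(g,a)
round 2: derive reach(f,c) via R1 from reach(f,b), cites(b,c)
round 2: derive reach(g,c) via R1 from reach(g,b), cites(b,c)
round 2: derive reach(g,g) via R1 from reach(g,i), cites(i,g)
round 2: derive reach(g,j) via R1 from reach(g,d), cites(d,j)
round 2: derive reach(i,a) via R1 from reach(i,g), cites(g,a)
round 2: derive reach(i,b) via R1 from reach(i,g), cites(g,b)
round 3: derive reach(a,a) via R1 from reach(a,c), cites(c,a)
round 3: derive reach(c,c) via R1 from reach(c,b), cites(b,c)
round 3: derive reach(d,b) via R1 from reach(d,a), cites(a,b)
round 3: derive reach(i,c) via R1 from reach(i,b), cites(b,c)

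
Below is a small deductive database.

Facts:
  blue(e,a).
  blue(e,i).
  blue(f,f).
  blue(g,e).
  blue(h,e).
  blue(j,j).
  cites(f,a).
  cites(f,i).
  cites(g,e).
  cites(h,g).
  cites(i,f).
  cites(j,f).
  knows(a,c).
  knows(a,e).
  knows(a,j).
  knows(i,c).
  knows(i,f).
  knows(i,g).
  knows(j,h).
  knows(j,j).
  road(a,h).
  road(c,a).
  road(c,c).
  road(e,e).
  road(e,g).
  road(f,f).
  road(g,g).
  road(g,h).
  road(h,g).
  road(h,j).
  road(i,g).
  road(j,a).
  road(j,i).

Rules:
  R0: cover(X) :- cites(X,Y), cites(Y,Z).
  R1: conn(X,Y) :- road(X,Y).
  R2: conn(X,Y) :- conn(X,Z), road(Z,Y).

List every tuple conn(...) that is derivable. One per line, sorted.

round 1: derive conn(a,h) via R1 from road(a,h)
round 1: derive conn(c,a) via R1 from road(c,a)
round 1: derive conn(c,c) via R1 from road(c,c)
round 1: derive conn(e,e) via R1 from road(e,e)
round 1: derive conn(e,g) via R1 from road(e,g)
round 1: derive conn(f,f) via R1 from road(f,f)
round 1: derive conn(g,g) via R1 from road(g,g)
round 1: derive conn(g,h) via R1 from road(g,h)
round 1: derive conn(h,g) via R1 from road(h,g)
round 1: derive conn(h,j) via R1 from road(h,j)
round 1: derive conn(i,g) via R1 from road(i,g)
round 1: derive conn(j,a) via R1 from road(j,a)
round 1: derive conn(j,i) via R1 from road(j,i)
round 2: derive conn(a,g) via R2 from conn(a,h), road(h,g)
round 2: derive conn(a,j) via R2 from conn(a,h), road(h,j)
round 2: derive conn(c,h) via R2 from conn(c,a), road(a,h)
round 2: derive conn(e,h) via R2 from conn(e,g), road(g,h)
round 2: derive conn(g,j) via R2 from conn(g,h), road(h,j)
round 2: derive conn(h,a) via R2 from conn(h,j), road(j,a)
round 2: derive conn(h,h) via R2 from conn(h,g), road(g,h)
round 2: derive conn(h,i) via R2 from conn(h,j), road(j,i)
round 2: derive conn(i,h) via R2 from conn(i,g), road(g,h)
round 2: derive conn(j,g) via R2 from conn(j,i), road(i,g)
round 2: derive conn(j,h) via R2 from conn(j,a), road(a,h)
round 3: derive conn(a,a) via R2 from conn(a,j), road(j,a)
round 3: derive conn(a,i) via R2 from conn(a,j), road(j,i)
round 3: derive conn(c,g) via R2 from conn(c,h), road(h,g)
round 3: derive conn(c,j) via R2 from conn(c,h), road(h,j)
round 3: derive conn(e,j) via R2 from conn(e,h), road(h,j)
round 3: derive conn(g,a) via R2 from conn(g,j), road(j,a)
round 3: derive conn(g,i) via R2 from conn(g,j), road(j,i)
round 3: derive conn(i,j) via R2 from conn(i,h), road(h,j)
round 3: derive conn(j,j) via R2 from conn(j,h), road(h,j)
round 4: derive conn(c,i) via R2 from conn(c,j), road(j,i)
round 4: derive conn(e,a) via R2 from conn(e,j), road(j,a)
round 4: derive conn(e,i) via R2 from conn(e,j), road(j,i)
round 4: derive conn(i,a) via R2 from conn(i,j), road(j,a)
round 4: derive conn(i,i) via R2 from conn(i,j), road(j,i)

conn(a,a)
conn(a,g)
conn(a,h)
conn(a,i)
conn(a,j)
conn(c,a)
conn(c,c)
conn(c,g)
conn(c,h)
conn(c,i)
conn(c,j)
conn(e,a)
conn(e,e)
conn(e,g)
conn(e,h)
conn(e,i)
conn(e,j)
conn(f,f)
conn(g,a)
conn(g,g)
conn(g,h)
conn(g,i)
conn(g,j)
conn(h,a)
conn(h,g)
conn(h,h)
conn(h,i)
conn(h,j)
conn(i,a)
conn(i,g)
conn(i,h)
conn(i,i)
conn(i,j)
conn(j,a)
conn(j,g)
conn(j,h)
conn(j,i)
conn(j,j)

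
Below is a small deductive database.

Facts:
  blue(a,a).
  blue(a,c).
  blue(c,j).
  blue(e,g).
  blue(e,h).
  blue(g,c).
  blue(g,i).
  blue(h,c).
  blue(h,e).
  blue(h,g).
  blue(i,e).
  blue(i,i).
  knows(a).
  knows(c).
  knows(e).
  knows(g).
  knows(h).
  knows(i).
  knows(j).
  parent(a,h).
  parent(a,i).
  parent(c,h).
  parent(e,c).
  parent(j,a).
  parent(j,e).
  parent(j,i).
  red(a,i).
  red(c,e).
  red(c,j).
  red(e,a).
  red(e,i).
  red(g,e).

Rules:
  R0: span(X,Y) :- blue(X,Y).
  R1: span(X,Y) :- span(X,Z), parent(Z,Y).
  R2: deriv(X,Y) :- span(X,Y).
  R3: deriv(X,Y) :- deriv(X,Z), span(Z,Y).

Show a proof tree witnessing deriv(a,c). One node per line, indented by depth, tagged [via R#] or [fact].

round 1: derive span(a,a) via R0 from blue(a,a)
round 1: derive span(a,c) via R0 from blue(a,c)
round 1: derive span(c,j) via R0 from blue(c,j)
round 1: derive span(e,g) via R0 from blue(e,g)
round 1: derive span(e,h) via R0 from blue(e,h)
round 1: derive span(g,c) via R0 from blue(g,c)
round 1: derive span(g,i) via R0 from blue(g,i)
round 1: derive span(h,c) via R0 from blue(h,c)
round 1: derive span(h,e) via R0 from blue(h,e)
round 1: derive span(h,g) via R0 from blue(h,g)
round 1: derive span(i,e) via R0 from blue(i,e)
round 1: derive span(i,i) via R0 from blue(i,i)
round 2: derive span(a,h) via R1 from span(a,a), parent(a,h)
round 2: derive span(a,i) via R1 from span(a,a), parent(a,i)
round 2: derive span(c,a) via R1 from span(c,j), parent(j,a)
round 2: derive span(c,e) via R1 from span(c,j), parent(j,e)
round 2: derive span(c,i) via R1 from span(c,j), parent(j,i)
round 2: derive span(g,h) via R1 from span(g,c), parent(c,h)
round 2: derive span(h,h) via R1 from span(h,c), parent(c,h)
round 2: derive span(i,c) via R1 from span(i,e), parent(e,c)
round 2: derive deriv(a,a) via R2 from span(a,a)
round 2: derive deriv(a,c) via R2 from span(a,c)
round 2: derive deriv(c,j) via R2 from span(c,j)
round 2: derive deriv(e,g) via R2 from span(e,g)
round 2: derive deriv(e,h) via R2 from span(e,h)
round 2: derive deriv(g,c) via R2 from span(g,c)
round 2: derive deriv(g,i) via R2 from span(g,i)
round 2: derive deriv(h,c) via R2 from span(h,c)
round 2: derive deriv(h,e) via R2 from span(h,e)
round 2: derive deriv(h,g) via R2 from span(h,g)
round 2: derive deriv(i,e) via R2 from span(i,e)
round 2: derive deriv(i,i) via R2 from span(i,i)
round 3: derive span(c,c) via R1 from span(c,e), parent(e,c)
round 3: derive span(c,h) via R1 from span(c,a), parent(a,h)
round 3: derive span(i,h) via R1 from span(i,c), parent(c,h)
round 3: derive deriv(a,h) via R2 from span(a,h)
round 3: derive deriv(a,i) via R2 from span(a,i)
round 3: derive deriv(c,a) via R2 from span(c,a)
round 3: derive deriv(c,e) via R2 from span(c,e)
round 3: derive deriv(c,i) via R2 from span(c,i)
round 3: derive deriv(g,h) via R2 from span(g,h)
round 3: derive deriv(h,h) via R2 from span(h,h)
round 3: derive deriv(i,c) via R2 from span(i,c)
round 3: derive deriv(a,e) via R3 from deriv(a,c), span(c,e)
round 3: derive deriv(a,j) via R3 from deriv(a,c), span(c,j)
round 3: derive deriv(e,c) via R3 from deriv(e,g), span(g,c)
round 3: derive deriv(e,e) via R3 from deriv(e,h), span(h,e)
round 3: derive deriv(e,i) via R3 from deriv(e,g), span(g,i)
round 3: derive deriv(g,a) via R3 from deriv(g,c), span(c,a)
round 3: derive deriv(g,e) via R3 from deriv(g,c), span(c,e)
round 3: derive deriv(g,j) via R3 from deriv(g,c), span(c,j)
round 3: derive deriv(h,a) via R3 from deriv(h,c), span(c,a)
round 3: derive deriv(h,i) via R3 from deriv(h,c), span(c,i)
round 3: derive deriv(h,j) via R3 from deriv(h,c), span(c,j)
round 3: derive deriv(i,g) via R3 from deriv(i,e), span(e,g)
round 3: derive deriv(i,h) via R3 from deriv(i,e), span(e,h)
round 4: derive deriv(c,c) via R2 from span(c,c)
round 4: derive deriv(c,h) via R2 from span(c,h)
round 4: derive deriv(a,g) via R3 from deriv(a,e), span(e,g)
round 4: derive deriv(c,g) via R3 from deriv(c,e), span(e,g)
round 4: derive deriv(e,a) via R3 from deriv(e,c), span(c,a)
round 4: derive deriv(e,j) via R3 from deriv(e,c), span(c,j)
round 4: derive deriv(g,g) via R3 from deriv(g,e), span(e,g)
round 4: derive deriv(i,a) via R3 from deriv(i,c), span(c,a)
round 4: derive deriv(i,j) via R3 from deriv(i,c), span(c,j)

deriv(a,c)  [via R2]
  span(a,c)  [via R0]
    blue(a,c)  [fact]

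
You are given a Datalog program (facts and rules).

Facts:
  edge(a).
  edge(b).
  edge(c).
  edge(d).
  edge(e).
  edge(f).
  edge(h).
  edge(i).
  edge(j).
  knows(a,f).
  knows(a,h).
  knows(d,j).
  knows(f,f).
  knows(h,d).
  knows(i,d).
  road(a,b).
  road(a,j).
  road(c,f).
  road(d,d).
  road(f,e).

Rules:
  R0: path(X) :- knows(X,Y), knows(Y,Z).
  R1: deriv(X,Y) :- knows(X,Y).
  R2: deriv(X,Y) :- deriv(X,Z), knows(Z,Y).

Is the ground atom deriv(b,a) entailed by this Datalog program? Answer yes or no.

no

round 1: derive deriv(a,f) via R1 from knows(a,f)
round 1: derive deriv(a,h) via R1 from knows(a,h)
round 1: derive deriv(d,j) via R1 from knows(d,j)
round 1: derive deriv(f,f) via R1 from knows(f,f)
round 1: derive deriv(h,d) via R1 from knows(h,d)
round 1: derive deriv(i,d) via R1 from knows(i,d)
round 2: derive deriv(a,d) via R2 from deriv(a,h), knows(h,d)
round 2: derive deriv(h,j) via R2 from deriv(h,d), knows(d,j)
round 2: derive deriv(i,j) via R2 from deriv(i,d), knows(d,j)
round 3: derive deriv(a,j) via R2 from deriv(a,d), knows(d,j)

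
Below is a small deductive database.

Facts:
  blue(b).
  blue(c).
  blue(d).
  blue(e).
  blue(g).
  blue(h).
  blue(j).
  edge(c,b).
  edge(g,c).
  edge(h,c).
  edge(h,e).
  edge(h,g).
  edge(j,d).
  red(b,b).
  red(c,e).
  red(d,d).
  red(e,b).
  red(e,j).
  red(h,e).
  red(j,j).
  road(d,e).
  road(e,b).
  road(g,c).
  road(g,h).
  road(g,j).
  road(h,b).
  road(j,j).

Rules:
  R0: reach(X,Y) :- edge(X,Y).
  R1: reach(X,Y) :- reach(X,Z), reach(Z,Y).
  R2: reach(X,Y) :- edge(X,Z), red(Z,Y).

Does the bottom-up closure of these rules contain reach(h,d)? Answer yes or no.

yes

round 1: derive reach(c,b) via R0 from edge(c,b)
round 1: derive reach(g,c) via R0 from edge(g,c)
round 1: derive reach(h,c) via R0 from edge(h,c)
round 1: derive reach(h,e) via R0 from edge(h,e)
round 1: derive reach(h,g) via R0 from edge(h,g)
round 1: derive reach(j,d) via R0 from edge(j,d)
round 1: derive reach(g,e) via R2 from edge(g,c), red(c,e)
round 1: derive reach(h,b) via R2 from edge(h,e), red(e,b)
round 1: derive reach(h,j) via R2 from edge(h,e), red(e,j)
round 2: derive reach(g,b) via R1 from reach(g,c), reach(c,b)
round 2: derive reach(h,d) via R1 from reach(h,j), reach(j,d)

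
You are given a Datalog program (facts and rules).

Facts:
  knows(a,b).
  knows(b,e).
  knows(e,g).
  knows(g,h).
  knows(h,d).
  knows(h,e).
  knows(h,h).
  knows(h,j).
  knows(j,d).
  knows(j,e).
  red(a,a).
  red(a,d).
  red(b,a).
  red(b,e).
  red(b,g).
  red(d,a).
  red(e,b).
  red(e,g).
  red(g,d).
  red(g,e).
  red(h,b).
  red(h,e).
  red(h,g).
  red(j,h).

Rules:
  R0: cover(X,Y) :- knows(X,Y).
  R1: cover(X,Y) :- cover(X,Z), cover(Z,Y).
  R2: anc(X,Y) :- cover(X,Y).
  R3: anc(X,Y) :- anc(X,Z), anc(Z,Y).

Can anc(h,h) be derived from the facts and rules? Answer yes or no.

yes

round 1: derive cover(a,b) via R0 from knows(a,b)
round 1: derive cover(b,e) via R0 from knows(b,e)
round 1: derive cover(e,g) via R0 from knows(e,g)
round 1: derive cover(g,h) via R0 from knows(g,h)
round 1: derive cover(h,d) via R0 from knows(h,d)
round 1: derive cover(h,e) via R0 from knows(h,e)
round 1: derive cover(h,h) via R0 from knows(h,h)
round 1: derive cover(h,j) via R0 from knows(h,j)
round 1: derive cover(j,d) via R0 from knows(j,d)
round 1: derive cover(j,e) via R0 from knows(j,e)
round 2: derive cover(a,e) via R1 from cover(a,b), cover(b,e)
round 2: derive cover(b,g) via R1 from cover(b,e), cover(e,g)
round 2: derive cover(e,h) via R1 from cover(e,g), cover(g,h)
round 2: derive cover(g,d) via R1 from cover(g,h), cover(h,d)
round 2: derive cover(g,e) via R1 from cover(g,h), cover(h,e)
round 2: derive cover(g,j) via R1 from cover(g,h), cover(h,j)
round 2: derive cover(h,g) via R1 from cover(h,e), cover(e,g)
round 2: derive cover(j,g) via R1 from cover(j,e), cover(e,g)
round 2: derive anc(a,b) via R2 from cover(a,b)
round 2: derive anc(b,e) via R2 from cover(b,e)
round 2: derive anc(e,g) via R2 from cover(e,g)
round 2: derive anc(g,h) via R2 from cover(g,h)
round 2: derive anc(h,d) via R2 from cover(h,d)
round 2: derive anc(h,e) via R2 from cover(h,e)
round 2: derive anc(h,h) via R2 from cover(h,h)
round 2: derive anc(h,j) via R2 from cover(h,j)
round 2: derive anc(j,d) via R2 from cover(j,d)
round 2: derive anc(j,e) via R2 from cover(j,e)
round 3: derive cover(a,g) via R1 from cover(a,b), cover(b,g)
round 3: derive cover(a,h) via R1 from cover(a,e), cover(e,h)
round 3: derive cover(b,d) via R1 from cover(b,g), cover(g,d)
round 3: derive cover(b,h) via R1 from cover(b,e), cover(e,h)
round 3: derive cover(b,j) via R1 from cover(b,g), cover(g,j)
round 3: derive cover(e,d) via R1 from cover(e,g), cover(g,d)
round 3: derive cover(e,e) via R1 from cover(e,g), cover(g,e)
round 3: derive cover(e,j) via R1 from cover(e,g), cover(g,j)
round 3: derive cover(g,g) via R1 from cover(g,e), cover(e,g)
round 3: derive cover(j,h) via R1 from cover(j,e), cover(e,h)
round 3: derive cover(j,j) via R1 from cover(j,g), cover(g,j)
round 3: derive anc(a,e) via R2 from cover(a,e)
round 3: derive anc(b,g) via R2 from cover(b,g)
round 3: derive anc(e,h) via R2 from cover(e,h)
round 3: derive anc(g,d) via R2 from cover(g,d)
round 3: derive anc(g,e) via R2 from cover(g,e)
round 3: derive anc(g,j) via R2 from cover(g,j)
round 3: derive anc(h,g) via R2 from cover(h,g)
round 3: derive anc(j,g) via R2 from cover(j,g)
round 4: derive cover(a,d) via R1 from cover(a,b), cover(b,d)
round 4: derive cover(a,j) via R1 from cover(a,b), cover(b,j)
round 4: derive anc(a,g) via R2 from cover(a,g)
round 4: derive anc(a,h) via R2 from cover(a,h)
round 4: derive anc(b,d) via R2 from cover(b,d)
round 4: derive anc(b,h) via R2 from cover(b,h)
round 4: derive anc(b,j) via R2 from cover(b,j)
round 4: derive anc(e,d) via R2 from cover(e,d)
round 4: derive anc(e,e) via R2 from cover(e,e)
round 4: derive anc(e,j) via R2 from cover(e,j)
round 4: derive anc(g,g) via R2 from cover(g,g)
round 4: derive anc(j,h) via R2 from cover(j,h)
round 4: derive anc(j,j) via R2 from cover(j,j)
round 5: derive anc(a,d) via R2 from cover(a,d)
round 5: derive anc(a,j) via R2 from cover(a,j)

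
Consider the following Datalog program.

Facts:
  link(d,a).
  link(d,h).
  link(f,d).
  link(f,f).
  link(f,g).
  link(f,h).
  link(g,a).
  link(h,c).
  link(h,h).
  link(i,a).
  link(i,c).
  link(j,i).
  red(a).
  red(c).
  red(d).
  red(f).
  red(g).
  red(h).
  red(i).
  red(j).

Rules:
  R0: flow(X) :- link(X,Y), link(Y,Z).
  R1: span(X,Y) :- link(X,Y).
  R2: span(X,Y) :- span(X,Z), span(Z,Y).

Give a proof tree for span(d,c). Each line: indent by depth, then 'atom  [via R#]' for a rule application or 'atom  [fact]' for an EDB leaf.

round 1: derive span(d,a) via R1 from link(d,a)
round 1: derive span(d,h) via R1 from link(d,h)
round 1: derive span(f,d) via R1 from link(f,d)
round 1: derive span(f,f) via R1 from link(f,f)
round 1: derive span(f,g) via R1 from link(f,g)
round 1: derive span(f,h) via R1 from link(f,h)
round 1: derive span(g,a) via R1 from link(g,a)
round 1: derive span(h,c) via R1 from link(h,c)
round 1: derive span(h,h) via R1 from link(h,h)
round 1: derive span(i,a) via R1 from link(i,a)
round 1: derive span(i,c) via R1 from link(i,c)
round 1: derive span(j,i) via R1 from link(j,i)
round 2: derive span(d,c) via R2 from span(d,h), span(h,c)
round 2: derive span(f,a) via R2 from span(f,d), span(d,a)
round 2: derive span(f,c) via R2 from span(f,h), span(h,c)
round 2: derive span(j,a) via R2 from span(j,i), span(i,a)
round 2: derive span(j,c) via R2 from span(j,i), span(i,c)

span(d,c)  [via R2]
  span(d,h)  [via R1]
    link(d,h)  [fact]
  span(h,c)  [via R1]
    link(h,c)  [fact]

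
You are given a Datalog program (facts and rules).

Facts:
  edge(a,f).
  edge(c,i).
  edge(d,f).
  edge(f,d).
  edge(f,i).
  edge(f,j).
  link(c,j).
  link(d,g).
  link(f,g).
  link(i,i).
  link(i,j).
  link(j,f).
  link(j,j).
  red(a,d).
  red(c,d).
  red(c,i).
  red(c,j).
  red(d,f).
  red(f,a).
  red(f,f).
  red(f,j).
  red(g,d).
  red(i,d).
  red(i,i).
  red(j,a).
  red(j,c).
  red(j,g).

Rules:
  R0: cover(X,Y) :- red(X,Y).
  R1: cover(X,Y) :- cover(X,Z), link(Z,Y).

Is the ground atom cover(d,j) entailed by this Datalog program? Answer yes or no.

round 1: derive cover(a,d) via R0 from red(a,d)
round 1: derive cover(c,d) via R0 from red(c,d)
round 1: derive cover(c,i) via R0 from red(c,i)
round 1: derive cover(c,j) via R0 from red(c,j)
round 1: derive cover(d,f) via R0 from red(d,f)
round 1: derive cover(f,a) via R0 from red(f,a)
round 1: derive cover(f,f) via R0 from red(f,f)
round 1: derive cover(f,j) via R0 from red(f,j)
round 1: derive cover(g,d) via R0 from red(g,d)
round 1: derive cover(i,d) via R0 from red(i,d)
round 1: derive cover(i,i) via R0 from red(i,i)
round 1: derive cover(j,a) via R0 from red(j,a)
round 1: derive cover(j,c) via R0 from red(j,c)
round 1: derive cover(j,g) via R0 from red(j,g)
round 2: derive cover(a,g) via R1 from cover(a,d), link(d,g)
round 2: derive cover(c,f) via R1 from cover(c,j), link(j,f)
round 2: derive cover(c,g) via R1 from cover(c,d), link(d,g)
round 2: derive cover(d,g) via R1 from cover(d,f), link(f,g)
round 2: derive cover(f,g) via R1 from cover(f,f), link(f,g)
round 2: derive cover(g,g) via R1 from cover(g,d), link(d,g)
round 2: derive cover(i,g) via R1 from cover(i,d), link(d,g)
round 2: derive cover(i,j) via R1 from cover(i,i), link(i,j)
round 2: derive cover(j,j) via R1 from cover(j,c), link(c,j)
round 3: derive cover(i,f) via R1 from cover(i,j), link(j,f)
round 3: derive cover(j,f) via R1 from cover(j,j), link(j,f)

no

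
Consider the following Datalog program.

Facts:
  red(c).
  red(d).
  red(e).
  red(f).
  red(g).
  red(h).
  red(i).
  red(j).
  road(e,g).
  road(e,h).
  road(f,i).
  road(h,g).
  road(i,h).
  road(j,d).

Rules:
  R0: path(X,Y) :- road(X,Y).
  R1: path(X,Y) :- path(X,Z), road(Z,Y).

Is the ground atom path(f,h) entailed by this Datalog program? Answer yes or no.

round 1: derive path(e,g) via R0 from road(e,g)
round 1: derive path(e,h) via R0 from road(e,h)
round 1: derive path(f,i) via R0 from road(f,i)
round 1: derive path(h,g) via R0 from road(h,g)
round 1: derive path(i,h) via R0 from road(i,h)
round 1: derive path(j,d) via R0 from road(j,d)
round 2: derive path(f,h) via R1 from path(f,i), road(i,h)
round 2: derive path(i,g) via R1 from path(i,h), road(h,g)
round 3: derive path(f,g) via R1 from path(f,h), road(h,g)

yes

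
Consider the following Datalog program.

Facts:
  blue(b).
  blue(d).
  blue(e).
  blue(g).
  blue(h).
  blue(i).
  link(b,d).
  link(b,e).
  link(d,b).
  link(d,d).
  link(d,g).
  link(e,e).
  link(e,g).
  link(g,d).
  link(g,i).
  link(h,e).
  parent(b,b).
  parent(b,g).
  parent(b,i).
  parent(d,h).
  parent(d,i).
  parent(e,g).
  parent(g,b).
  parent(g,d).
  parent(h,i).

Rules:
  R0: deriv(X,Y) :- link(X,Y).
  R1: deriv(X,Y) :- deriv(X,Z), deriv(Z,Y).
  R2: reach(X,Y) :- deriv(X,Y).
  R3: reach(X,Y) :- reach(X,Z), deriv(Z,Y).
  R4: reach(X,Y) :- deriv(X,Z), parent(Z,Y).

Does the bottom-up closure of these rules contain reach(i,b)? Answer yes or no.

no

round 1: derive deriv(b,d) via R0 from link(b,d)
round 1: derive deriv(b,e) via R0 from link(b,e)
round 1: derive deriv(d,b) via R0 from link(d,b)
round 1: derive deriv(d,d) via R0 from link(d,d)
round 1: derive deriv(d,g) via R0 from link(d,g)
round 1: derive deriv(e,e) via R0 from link(e,e)
round 1: derive deriv(e,g) via R0 from link(e,g)
round 1: derive deriv(g,d) via R0 from link(g,d)
round 1: derive deriv(g,i) via R0 from link(g,i)
round 1: derive deriv(h,e) via R0 from link(h,e)
round 2: derive deriv(b,b) via R1 from deriv(b,d), deriv(d,b)
round 2: derive deriv(b,g) via R1 from deriv(b,d), deriv(d,g)
round 2: derive deriv(d,e) via R1 from deriv(d,b), deriv(b,e)
round 2: derive deriv(d,i) via R1 from deriv(d,g), deriv(g,i)
round 2: derive deriv(e,d) via R1 from deriv(e,g), deriv(g,d)
round 2: derive deriv(e,i) via R1 from deriv(e,g), deriv(g,i)
round 2: derive deriv(g,b) via R1 from deriv(g,d), deriv(d,b)
round 2: derive deriv(g,g) via R1 from deriv(g,d), deriv(d,g)
round 2: derive deriv(h,g) via R1 from deriv(h,e), deriv(e,g)
round 2: derive reach(b,d) via R2 from deriv(b,d)
round 2: derive reach(b,e) via R2 from deriv(b,e)
round 2: derive reach(d,b) via R2 from deriv(d,b)
round 2: derive reach(d,d) via R2 from deriv(d,d)
round 2: derive reach(d,g) via R2 from deriv(d,g)
round 2: derive reach(e,e) via R2 from deriv(e,e)
round 2: derive reach(e,g) via R2 from deriv(e,g)
round 2: derive reach(g,d) via R2 from deriv(g,d)
round 2: derive reach(g,i) via R2 from deriv(g,i)
round 2: derive reach(h,e) via R2 from deriv(h,e)
round 2: derive reach(b,g) via R4 from deriv(b,e), parent(e,g)
round 2: derive reach(b,h) via R4 from deriv(b,d), parent(d,h)
round 2: derive reach(b,i) via R4 from deriv(b,d), parent(d,i)
round 2: derive reach(d,h) via R4 from deriv(d,d), parent(d,h)
round 2: derive reach(d,i) via R4 from deriv(d,b), parent(b,i)
round 2: derive reach(e,b) via R4 from deriv(e,g), parent(g,b)
round 2: derive reach(e,d) via R4 from deriv(e,g), parent(g,d)
round 2: derive reach(g,h) via R4 from deriv(g,d), parent(d,h)
round 2: derive reach(h,g) via R4 from deriv(h,e), parent(e,g)
round 3: derive deriv(b,i) via R1 from deriv(b,d), deriv(d,i)
round 3: derive deriv(e,b) via R1 from deriv(e,d), deriv(d,b)
round 3: derive deriv(g,e) via R1 from deriv(g,b), deriv(b,e)
round 3: derive deriv(h,b) via R1 from deriv(h,g), deriv(g,b)
round 3: derive deriv(h,d) via R1 from deriv(h,e), deriv(e,d)
round 3: derive deriv(h,i) via R1 from deriv(h,e), deriv(e,i)
round 3: derive reach(b,b) via R2 from deriv(b,b)
round 3: derive reach(d,e) via R2 from deriv(d,e)
round 3: derive reach(e,i) via R2 from deriv(e,i)
round 3: derive reach(g,b) via R2 from deriv(g,b)
round 3: derive reach(g,g) via R2 from deriv(g,g)
round 3: derive reach(g,e) via R3 from reach(g,d), deriv(d,e)
round 3: derive reach(h,b) via R3 from reach(h,g), deriv(g,b)
round 3: derive reach(h,d) via R3 from reach(h,e), deriv(e,d)
round 3: derive reach(h,i) via R3 from reach(h,e), deriv(e,i)
round 3: derive reach(e,h) via R4 from deriv(e,d), parent(d,h)
round 4: derive reach(h,h) via R4 from deriv(h,d), parent(d,h)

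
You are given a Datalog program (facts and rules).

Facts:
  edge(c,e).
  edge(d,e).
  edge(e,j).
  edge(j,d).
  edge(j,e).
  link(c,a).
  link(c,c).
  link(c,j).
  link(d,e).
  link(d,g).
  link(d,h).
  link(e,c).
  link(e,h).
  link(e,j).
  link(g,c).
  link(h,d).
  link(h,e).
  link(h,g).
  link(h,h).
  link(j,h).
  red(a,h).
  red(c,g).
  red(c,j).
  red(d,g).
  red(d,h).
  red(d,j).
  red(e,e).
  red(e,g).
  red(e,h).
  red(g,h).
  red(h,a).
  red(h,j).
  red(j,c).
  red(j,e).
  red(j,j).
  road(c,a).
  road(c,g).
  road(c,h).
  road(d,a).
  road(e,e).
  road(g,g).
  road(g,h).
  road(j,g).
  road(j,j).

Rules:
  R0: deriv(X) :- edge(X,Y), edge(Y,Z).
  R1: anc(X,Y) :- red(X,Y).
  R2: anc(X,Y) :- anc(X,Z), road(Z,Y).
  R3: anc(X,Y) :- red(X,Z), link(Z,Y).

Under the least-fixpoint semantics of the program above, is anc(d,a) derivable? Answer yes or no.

yes

round 1: derive anc(a,h) via R1 from red(a,h)
round 1: derive anc(c,g) via R1 from red(c,g)
round 1: derive anc(c,j) via R1 from red(c,j)
round 1: derive anc(d,g) via R1 from red(d,g)
round 1: derive anc(d,h) via R1 from red(d,h)
round 1: derive anc(d,j) via R1 from red(d,j)
round 1: derive anc(e,e) via R1 from red(e,e)
round 1: derive anc(e,g) via R1 from red(e,g)
round 1: derive anc(e,h) via R1 from red(e,h)
round 1: derive anc(g,h) via R1 from red(g,h)
round 1: derive anc(h,a) via R1 from red(h,a)
round 1: derive anc(h,j) via R1 from red(h,j)
round 1: derive anc(j,c) via R1 from red(j,c)
round 1: derive anc(j,e) via R1 from red(j,e)
round 1: derive anc(j,j) via R1 from red(j,j)
round 1: derive anc(a,d) via R3 from red(a,h), link(h,d)
round 1: derive anc(a,e) via R3 from red(a,h), link(h,e)
round 1: derive anc(a,g) via R3 from red(a,h), link(h,g)
round 1: derive anc(c,c) via R3 from red(c,g), link(g,c)
round 1: derive anc(c,h) via R3 from red(c,j), link(j,h)
round 1: derive anc(d,c) via R3 from red(d,g), link(g,c)
round 1: derive anc(d,d) via R3 from red(d,h), link(h,d)
round 1: derive anc(d,e) via R3 from red(d,h), link(h,e)
round 1: derive anc(e,c) via R3 from red(e,e), link(e,c)
round 1: derive anc(e,d) via R3 from red(e,h), link(h,d)
round 1: derive anc(e,j) via R3 from red(e,e), link(e,j)
round 1: derive anc(g,d) via R3 from red(g,h), link(h,d)
round 1: derive anc(g,e) via R3 from red(g,h), link(h,e)
round 1: derive anc(g,g) via R3 from red(g,h), link(h,g)
round 1: derive anc(h,h) via R3 from red(h,j), link(j,h)
round 1: derive anc(j,a) via R3 from red(j,c), link(c,a)
round 1: derive anc(j,h) via R3 from red(j,e), link(e,h)
round 2: derive anc(a,a) via R2 from anc(a,d), road(d,a)
round 2: derive anc(c,a) via R2 from anc(c,c), road(c,a)
round 2: derive anc(d,a) via R2 from anc(d,c), road(c,a)
round 2: derive anc(e,a) via R2 from anc(e,c), road(c,a)
round 2: derive anc(g,a) via R2 from anc(g,d), road(d,a)
round 2: derive anc(h,g) via R2 from anc(h,j), road(j,g)
round 2: derive anc(j,g) via R2 from anc(j,c), road(c,g)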